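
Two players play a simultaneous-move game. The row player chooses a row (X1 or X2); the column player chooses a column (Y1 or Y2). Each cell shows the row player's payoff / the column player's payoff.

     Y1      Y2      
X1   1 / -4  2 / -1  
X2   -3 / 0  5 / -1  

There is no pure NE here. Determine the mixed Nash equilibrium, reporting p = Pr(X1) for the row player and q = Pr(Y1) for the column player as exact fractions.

Each player's mixing probability is pinned down by making the *other* player indifferent.
The column player indifferent between Y1 and Y2: p·(-4) + (1−p)·0 = p·(-1) + (1−p)·(-1) ⟹ 0 + (-4)p = (-1) + 0p ⟹ p = 1/4.
The row player indifferent between X1 and X2: q·1 + (1−q)·2 = q·(-3) + (1−q)·5 ⟹ 2 + (-1)q = 5 + (-8)q ⟹ q = 3/7.

p = 1/4, q = 3/7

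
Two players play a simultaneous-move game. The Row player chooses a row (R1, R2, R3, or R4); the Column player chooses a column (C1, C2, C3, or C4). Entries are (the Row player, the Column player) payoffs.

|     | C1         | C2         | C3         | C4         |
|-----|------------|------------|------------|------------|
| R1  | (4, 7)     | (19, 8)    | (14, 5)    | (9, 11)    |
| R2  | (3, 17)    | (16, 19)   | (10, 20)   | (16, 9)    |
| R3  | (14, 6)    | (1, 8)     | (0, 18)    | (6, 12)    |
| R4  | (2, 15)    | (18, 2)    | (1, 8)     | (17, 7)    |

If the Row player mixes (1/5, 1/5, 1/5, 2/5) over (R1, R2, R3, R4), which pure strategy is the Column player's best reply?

The Column player's best reply maximizes expected payoff against the mix.
C1: (1/5)·7 + (1/5)·17 + (1/5)·6 + (2/5)·15 = 12
C2: (1/5)·8 + (1/5)·19 + (1/5)·8 + (2/5)·2 = 39/5
C3: (1/5)·5 + (1/5)·20 + (1/5)·18 + (2/5)·8 = 59/5
C4: (1/5)·11 + (1/5)·9 + (1/5)·12 + (2/5)·7 = 46/5
Highest expected payoff is 12, from C1.

C1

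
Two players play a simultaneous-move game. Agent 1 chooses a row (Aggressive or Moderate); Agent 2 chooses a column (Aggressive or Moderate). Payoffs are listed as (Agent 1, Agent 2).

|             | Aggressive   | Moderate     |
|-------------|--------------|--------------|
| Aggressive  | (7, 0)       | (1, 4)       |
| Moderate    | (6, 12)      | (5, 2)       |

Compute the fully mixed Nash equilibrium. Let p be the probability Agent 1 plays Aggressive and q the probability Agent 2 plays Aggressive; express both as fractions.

In a mixed NE each player is indifferent between their pure strategies, so the opponent's mix sets the indifference.
Agent 2 indifferent between Aggressive and Moderate: p·0 + (1−p)·12 = p·4 + (1−p)·2 ⟹ 12 + (-12)p = 2 + 2p ⟹ p = 5/7.
Agent 1 indifferent between Aggressive and Moderate: q·7 + (1−q)·1 = q·6 + (1−q)·5 ⟹ 1 + 6q = 5 + 1q ⟹ q = 4/5.

p = 5/7, q = 4/5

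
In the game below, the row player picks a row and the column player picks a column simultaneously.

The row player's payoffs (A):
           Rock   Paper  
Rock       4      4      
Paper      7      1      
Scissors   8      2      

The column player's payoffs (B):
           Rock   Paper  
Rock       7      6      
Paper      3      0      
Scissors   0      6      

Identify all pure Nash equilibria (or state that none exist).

Find each player's best response to every opponent strategy; NE are the intersections.
The row player's best responses — vs Rock: Scissors (payoff 8); vs Paper: Rock (payoff 4).
The column player's best responses — vs Rock: Rock (payoff 7); vs Paper: Rock (payoff 3); vs Scissors: Paper (payoff 6).
No cell has both players best-responding. For instance, the row player's best reply to Rock is Scissors, but against Scissors the column player prefers Paper over Rock.

None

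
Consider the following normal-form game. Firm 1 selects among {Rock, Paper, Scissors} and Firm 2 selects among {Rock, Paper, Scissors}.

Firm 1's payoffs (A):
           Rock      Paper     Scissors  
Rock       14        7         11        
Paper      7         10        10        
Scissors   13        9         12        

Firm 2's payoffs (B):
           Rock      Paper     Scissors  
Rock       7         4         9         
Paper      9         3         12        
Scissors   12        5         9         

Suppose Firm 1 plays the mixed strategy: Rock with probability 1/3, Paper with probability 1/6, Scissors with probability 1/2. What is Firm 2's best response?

Rock

Compute Firm 2's expected payoff from each pure strategy against the given mix.
Rock: (1/3)·7 + (1/6)·9 + (1/2)·12 = 59/6
Paper: (1/3)·4 + (1/6)·3 + (1/2)·5 = 13/3
Scissors: (1/3)·9 + (1/6)·12 + (1/2)·9 = 19/2
Highest expected payoff is 59/6, from Rock.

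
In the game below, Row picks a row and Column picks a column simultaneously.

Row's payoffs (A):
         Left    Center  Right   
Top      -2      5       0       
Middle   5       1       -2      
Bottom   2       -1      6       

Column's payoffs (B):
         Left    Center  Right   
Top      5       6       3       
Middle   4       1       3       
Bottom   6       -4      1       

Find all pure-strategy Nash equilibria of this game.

(Top, Center) and (Middle, Left)

Find each player's best response to every opponent strategy; NE are the intersections.
Row's best responses — vs Left: Middle (payoff 5); vs Center: Top (payoff 5); vs Right: Bottom (payoff 6).
Column's best responses — vs Top: Center (payoff 6); vs Middle: Left (payoff 4); vs Bottom: Left (payoff 6).
Mutual best responses occur at (Top, Center) and (Middle, Left); at each, neither player gains by switching.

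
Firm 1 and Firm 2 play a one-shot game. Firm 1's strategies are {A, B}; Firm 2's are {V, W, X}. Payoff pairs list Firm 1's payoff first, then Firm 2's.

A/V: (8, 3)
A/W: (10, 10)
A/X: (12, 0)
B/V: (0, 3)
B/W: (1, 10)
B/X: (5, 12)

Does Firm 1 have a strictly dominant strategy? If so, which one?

A

A strategy is strictly dominant if it gives Firm 1 a strictly higher payoff than every other strategy, against every choice by the opponent.
A strictly dominates: vs V: 8 > 0; vs W: 10 > 1; vs X: 12 > 5.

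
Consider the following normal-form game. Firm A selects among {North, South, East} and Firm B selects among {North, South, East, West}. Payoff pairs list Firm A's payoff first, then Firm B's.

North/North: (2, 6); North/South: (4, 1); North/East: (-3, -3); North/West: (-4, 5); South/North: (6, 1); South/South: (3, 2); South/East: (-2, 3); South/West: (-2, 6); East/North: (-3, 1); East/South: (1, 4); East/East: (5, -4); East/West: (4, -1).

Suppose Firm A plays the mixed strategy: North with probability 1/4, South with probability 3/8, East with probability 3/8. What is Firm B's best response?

Compute Firm B's expected payoff from each pure strategy against the given mix.
North: (1/4)·6 + (3/8)·1 + (3/8)·1 = 9/4
South: (1/4)·1 + (3/8)·2 + (3/8)·4 = 5/2
East: (1/4)·(-3) + (3/8)·3 + (3/8)·(-4) = -9/8
West: (1/4)·5 + (3/8)·6 + (3/8)·(-1) = 25/8
Highest expected payoff is 25/8, from West.

West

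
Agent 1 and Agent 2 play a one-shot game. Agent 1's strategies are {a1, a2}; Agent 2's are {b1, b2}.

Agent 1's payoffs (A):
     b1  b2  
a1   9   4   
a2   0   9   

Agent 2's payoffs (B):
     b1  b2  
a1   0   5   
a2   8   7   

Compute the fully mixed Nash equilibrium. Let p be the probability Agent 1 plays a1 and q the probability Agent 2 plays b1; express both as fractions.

In a mixed NE each player is indifferent between their pure strategies, so the opponent's mix sets the indifference.
Agent 2 indifferent between b1 and b2: p·0 + (1−p)·8 = p·5 + (1−p)·7 ⟹ 8 + (-8)p = 7 + (-2)p ⟹ p = 1/6.
Agent 1 indifferent between a1 and a2: q·9 + (1−q)·4 = q·0 + (1−q)·9 ⟹ 4 + 5q = 9 + (-9)q ⟹ q = 5/14.

p = 1/6, q = 5/14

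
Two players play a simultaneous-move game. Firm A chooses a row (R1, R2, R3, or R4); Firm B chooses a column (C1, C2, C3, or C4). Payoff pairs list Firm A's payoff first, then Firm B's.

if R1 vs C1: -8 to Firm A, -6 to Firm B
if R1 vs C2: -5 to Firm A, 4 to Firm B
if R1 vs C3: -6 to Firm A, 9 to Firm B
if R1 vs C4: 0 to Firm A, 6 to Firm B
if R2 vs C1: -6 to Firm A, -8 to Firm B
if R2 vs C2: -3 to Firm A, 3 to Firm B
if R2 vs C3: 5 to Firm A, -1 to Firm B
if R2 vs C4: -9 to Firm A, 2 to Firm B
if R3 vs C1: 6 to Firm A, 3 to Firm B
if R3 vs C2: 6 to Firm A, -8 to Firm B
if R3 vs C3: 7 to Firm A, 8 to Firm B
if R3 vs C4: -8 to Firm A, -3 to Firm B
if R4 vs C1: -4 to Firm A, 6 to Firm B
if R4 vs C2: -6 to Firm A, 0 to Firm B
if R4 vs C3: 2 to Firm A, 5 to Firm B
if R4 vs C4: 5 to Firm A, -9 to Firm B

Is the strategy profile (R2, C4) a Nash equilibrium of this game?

Holding Firm B at C4: Firm A gets -9 from R2 but could get 5 by switching to R4. Firm A has a profitable deviation.

No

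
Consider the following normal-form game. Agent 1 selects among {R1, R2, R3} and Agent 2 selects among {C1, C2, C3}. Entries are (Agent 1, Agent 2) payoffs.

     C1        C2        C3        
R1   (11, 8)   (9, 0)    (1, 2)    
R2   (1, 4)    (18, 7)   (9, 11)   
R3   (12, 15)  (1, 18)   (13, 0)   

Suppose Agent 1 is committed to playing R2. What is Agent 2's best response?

With Agent 1 fixed at R2, Agent 2's payoffs are: C1 → 4, C2 → 7, C3 → 11.
The maximum is 11, achieved by C3.

C3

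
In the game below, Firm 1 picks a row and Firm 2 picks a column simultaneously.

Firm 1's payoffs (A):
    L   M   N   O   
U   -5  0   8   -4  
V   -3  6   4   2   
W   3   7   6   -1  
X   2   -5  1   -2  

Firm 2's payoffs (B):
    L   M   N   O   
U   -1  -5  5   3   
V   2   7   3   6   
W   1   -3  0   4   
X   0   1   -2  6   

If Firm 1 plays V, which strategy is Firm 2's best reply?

M

With Firm 1 fixed at V, Firm 2's payoffs are: L → 2, M → 7, N → 3, O → 6.
The maximum is 7, achieved by M.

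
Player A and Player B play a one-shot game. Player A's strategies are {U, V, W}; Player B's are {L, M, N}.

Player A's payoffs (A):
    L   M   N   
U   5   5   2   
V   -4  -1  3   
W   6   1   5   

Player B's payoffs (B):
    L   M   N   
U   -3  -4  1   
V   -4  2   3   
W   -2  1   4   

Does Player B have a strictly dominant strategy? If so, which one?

N

Check whether one of Player B's strategies beats all alternatives regardless of what the opponent does.
N strictly dominates: vs U: 1 > each of {-3, -4}; vs V: 3 > each of {-4, 2}; vs W: 4 > each of {-2, 1}.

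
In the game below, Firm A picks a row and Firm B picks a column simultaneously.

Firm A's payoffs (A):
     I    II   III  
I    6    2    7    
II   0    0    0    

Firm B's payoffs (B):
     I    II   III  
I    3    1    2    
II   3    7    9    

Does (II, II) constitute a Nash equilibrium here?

No

Holding Firm B at II: Firm A gets 0 from II but could get 2 by switching to I. Firm A has a profitable deviation.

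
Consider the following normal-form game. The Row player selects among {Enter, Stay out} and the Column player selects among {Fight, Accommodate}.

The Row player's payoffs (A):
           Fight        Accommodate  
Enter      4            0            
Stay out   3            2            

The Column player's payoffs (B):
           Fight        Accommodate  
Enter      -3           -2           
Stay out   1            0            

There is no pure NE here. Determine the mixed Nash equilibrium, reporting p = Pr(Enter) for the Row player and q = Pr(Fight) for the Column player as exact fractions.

p = 1/2, q = 2/3

In a mixed NE each player is indifferent between their pure strategies, so the opponent's mix sets the indifference.
The Column player indifferent between Fight and Accommodate: p·(-3) + (1−p)·1 = p·(-2) + (1−p)·0 ⟹ 1 + (-4)p = 0 + (-2)p ⟹ p = 1/2.
The Row player indifferent between Enter and Stay out: q·4 + (1−q)·0 = q·3 + (1−q)·2 ⟹ 0 + 4q = 2 + 1q ⟹ q = 2/3.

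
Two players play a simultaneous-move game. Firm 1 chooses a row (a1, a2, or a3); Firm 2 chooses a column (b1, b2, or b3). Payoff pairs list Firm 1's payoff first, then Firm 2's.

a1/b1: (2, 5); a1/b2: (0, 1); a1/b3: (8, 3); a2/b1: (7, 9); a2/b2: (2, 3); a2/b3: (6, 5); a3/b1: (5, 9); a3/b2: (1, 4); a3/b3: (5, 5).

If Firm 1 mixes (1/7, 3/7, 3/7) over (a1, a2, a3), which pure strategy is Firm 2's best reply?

Compute Firm 2's expected payoff from each pure strategy against the given mix.
b1: (1/7)·5 + (3/7)·9 + (3/7)·9 = 59/7
b2: (1/7)·1 + (3/7)·3 + (3/7)·4 = 22/7
b3: (1/7)·3 + (3/7)·5 + (3/7)·5 = 33/7
Highest expected payoff is 59/7, from b1.

b1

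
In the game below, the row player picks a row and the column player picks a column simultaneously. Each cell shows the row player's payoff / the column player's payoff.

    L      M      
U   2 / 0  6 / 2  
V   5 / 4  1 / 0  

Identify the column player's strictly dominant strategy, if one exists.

Check whether one of the column player's strategies beats all alternatives regardless of what the opponent does.
L is not dominant: against U, M gives 2 > 0.
M is not dominant: against V, L gives 4 > 0.
No single strategy is best against every opponent action.

None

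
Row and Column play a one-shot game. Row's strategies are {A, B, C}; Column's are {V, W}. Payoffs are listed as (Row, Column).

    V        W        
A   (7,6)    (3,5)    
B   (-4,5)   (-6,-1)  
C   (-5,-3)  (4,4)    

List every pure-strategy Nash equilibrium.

(A, V) and (C, W)

Check mutual best responses: a cell is a NE iff neither player can gain by unilaterally deviating.
Row's best responses — vs V: A (payoff 7); vs W: C (payoff 4).
Column's best responses — vs A: V (payoff 6); vs B: V (payoff 5); vs C: W (payoff 4).
Mutual best responses occur at (A, V) and (C, W); at each, neither player gains by switching.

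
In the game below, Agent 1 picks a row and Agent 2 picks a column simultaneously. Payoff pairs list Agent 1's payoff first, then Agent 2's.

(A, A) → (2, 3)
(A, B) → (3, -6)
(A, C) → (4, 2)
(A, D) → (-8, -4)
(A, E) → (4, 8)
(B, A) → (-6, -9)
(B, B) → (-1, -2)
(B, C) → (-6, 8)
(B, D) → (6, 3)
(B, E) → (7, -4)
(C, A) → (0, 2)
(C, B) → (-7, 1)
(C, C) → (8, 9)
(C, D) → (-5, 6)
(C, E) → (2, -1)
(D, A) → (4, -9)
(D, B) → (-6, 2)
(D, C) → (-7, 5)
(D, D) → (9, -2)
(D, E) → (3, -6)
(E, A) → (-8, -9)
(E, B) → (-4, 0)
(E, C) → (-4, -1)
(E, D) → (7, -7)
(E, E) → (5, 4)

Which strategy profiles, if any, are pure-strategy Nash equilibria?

A profile is a Nash equilibrium when each player is best-responding to the other.
Agent 1's best responses — vs A: D (payoff 4); vs B: A (payoff 3); vs C: C (payoff 8); vs D: D (payoff 9); vs E: B (payoff 7).
Agent 2's best responses — vs A: E (payoff 8); vs B: C (payoff 8); vs C: C (payoff 9); vs D: C (payoff 5); vs E: E (payoff 4).
The only mutual best response is (C, C); neither player gains by switching there.

(C, C)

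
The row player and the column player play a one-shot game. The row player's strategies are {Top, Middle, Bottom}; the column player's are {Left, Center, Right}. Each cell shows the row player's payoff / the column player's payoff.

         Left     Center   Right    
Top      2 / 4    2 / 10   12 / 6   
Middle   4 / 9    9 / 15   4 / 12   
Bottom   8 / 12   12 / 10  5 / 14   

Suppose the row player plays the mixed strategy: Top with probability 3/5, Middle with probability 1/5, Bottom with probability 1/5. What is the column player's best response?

Center

Compute the column player's expected payoff from each pure strategy against the given mix.
Left: (3/5)·4 + (1/5)·9 + (1/5)·12 = 33/5
Center: (3/5)·10 + (1/5)·15 + (1/5)·10 = 11
Right: (3/5)·6 + (1/5)·12 + (1/5)·14 = 44/5
Highest expected payoff is 11, from Center.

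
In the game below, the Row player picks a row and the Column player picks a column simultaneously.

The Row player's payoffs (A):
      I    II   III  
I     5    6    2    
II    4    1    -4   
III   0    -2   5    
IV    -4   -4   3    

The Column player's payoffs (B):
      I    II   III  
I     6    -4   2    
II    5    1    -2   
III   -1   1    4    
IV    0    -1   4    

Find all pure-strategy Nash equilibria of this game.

(I, I) and (III, III)

Find each player's best response to every opponent strategy; NE are the intersections.
The Row player's best responses — vs I: I (payoff 5); vs II: I (payoff 6); vs III: III (payoff 5).
The Column player's best responses — vs I: I (payoff 6); vs II: I (payoff 5); vs III: III (payoff 4); vs IV: III (payoff 4).
Mutual best responses occur at (I, I) and (III, III); at each, neither player gains by switching.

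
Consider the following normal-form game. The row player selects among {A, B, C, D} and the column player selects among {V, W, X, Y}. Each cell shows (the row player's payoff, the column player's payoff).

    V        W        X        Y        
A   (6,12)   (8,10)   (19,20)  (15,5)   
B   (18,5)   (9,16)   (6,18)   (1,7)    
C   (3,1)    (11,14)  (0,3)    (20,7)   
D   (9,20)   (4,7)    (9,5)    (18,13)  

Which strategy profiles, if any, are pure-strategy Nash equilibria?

A profile is a Nash equilibrium when each player is best-responding to the other.
The row player's best responses — vs V: B (payoff 18); vs W: C (payoff 11); vs X: A (payoff 19); vs Y: C (payoff 20).
The column player's best responses — vs A: X (payoff 20); vs B: X (payoff 18); vs C: W (payoff 14); vs D: V (payoff 20).
Mutual best responses occur at (A, X) and (C, W); at each, neither player gains by switching.

(A, X) and (C, W)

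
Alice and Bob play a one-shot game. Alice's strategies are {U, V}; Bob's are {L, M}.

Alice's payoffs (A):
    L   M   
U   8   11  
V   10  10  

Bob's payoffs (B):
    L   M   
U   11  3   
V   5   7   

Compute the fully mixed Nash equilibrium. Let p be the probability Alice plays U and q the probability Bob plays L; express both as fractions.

p = 1/5, q = 1/3

Each player's mixing probability is pinned down by making the *other* player indifferent.
Bob indifferent between L and M: p·11 + (1−p)·5 = p·3 + (1−p)·7 ⟹ 5 + 6p = 7 + (-4)p ⟹ p = 1/5.
Alice indifferent between U and V: q·8 + (1−q)·11 = q·10 + (1−q)·10 ⟹ 11 + (-3)q = 10 + 0q ⟹ q = 1/3.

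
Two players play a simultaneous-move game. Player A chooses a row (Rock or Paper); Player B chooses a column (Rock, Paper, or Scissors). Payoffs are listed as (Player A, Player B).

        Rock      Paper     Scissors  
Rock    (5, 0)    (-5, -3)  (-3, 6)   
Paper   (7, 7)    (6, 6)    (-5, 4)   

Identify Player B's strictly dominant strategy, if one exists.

No strictly dominant strategy

A strategy is strictly dominant if it gives Player B a strictly higher payoff than every other strategy, against every choice by the opponent.
Rock is not dominant: against Rock, Scissors gives 6 > 0.
Paper is not dominant: against Rock, Rock gives 0 > -3.
Scissors is not dominant: against Paper, Rock gives 7 > 4.
No single strategy is best against every opponent action.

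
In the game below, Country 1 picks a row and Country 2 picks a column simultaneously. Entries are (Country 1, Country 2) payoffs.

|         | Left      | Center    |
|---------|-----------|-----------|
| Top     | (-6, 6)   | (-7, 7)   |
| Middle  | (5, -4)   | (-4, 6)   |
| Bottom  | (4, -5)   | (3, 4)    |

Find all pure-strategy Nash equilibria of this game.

(Bottom, Center)

A profile is a Nash equilibrium when each player is best-responding to the other.
Country 1's best responses — vs Left: Middle (payoff 5); vs Center: Bottom (payoff 3).
Country 2's best responses — vs Top: Center (payoff 7); vs Middle: Center (payoff 6); vs Bottom: Center (payoff 4).
The only mutual best response is (Bottom, Center); neither player gains by switching there.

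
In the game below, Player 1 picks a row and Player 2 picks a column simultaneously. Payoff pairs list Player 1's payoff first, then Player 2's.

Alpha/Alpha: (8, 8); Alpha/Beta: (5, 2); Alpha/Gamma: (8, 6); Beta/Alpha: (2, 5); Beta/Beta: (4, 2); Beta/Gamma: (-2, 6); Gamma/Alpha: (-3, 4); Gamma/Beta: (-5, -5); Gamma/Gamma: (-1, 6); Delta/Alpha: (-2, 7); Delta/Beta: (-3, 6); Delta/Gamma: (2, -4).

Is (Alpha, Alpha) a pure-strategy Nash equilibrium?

Holding Player 2 at Alpha: Player 1 gets 8 from Alpha, versus 2 from Beta, -3 from Gamma, -2 from Delta. No profitable deviation for Player 1.
Holding Player 1 at Alpha: Player 2 gets 8 from Alpha, versus 2 from Beta, 6 from Gamma. No profitable deviation for Player 2 either.

Yes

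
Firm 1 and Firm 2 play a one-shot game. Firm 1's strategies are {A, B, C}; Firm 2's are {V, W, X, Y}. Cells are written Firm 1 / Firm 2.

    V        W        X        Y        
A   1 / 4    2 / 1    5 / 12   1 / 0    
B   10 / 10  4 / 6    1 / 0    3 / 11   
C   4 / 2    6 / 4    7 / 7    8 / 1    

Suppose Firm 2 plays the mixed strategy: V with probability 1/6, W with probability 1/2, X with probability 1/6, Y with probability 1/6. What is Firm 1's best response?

C

Compute Firm 1's expected payoff from each pure strategy against the given mix.
A: (1/6)·1 + (1/2)·2 + (1/6)·5 + (1/6)·1 = 13/6
B: (1/6)·10 + (1/2)·4 + (1/6)·1 + (1/6)·3 = 13/3
C: (1/6)·4 + (1/2)·6 + (1/6)·7 + (1/6)·8 = 37/6
Highest expected payoff is 37/6, from C.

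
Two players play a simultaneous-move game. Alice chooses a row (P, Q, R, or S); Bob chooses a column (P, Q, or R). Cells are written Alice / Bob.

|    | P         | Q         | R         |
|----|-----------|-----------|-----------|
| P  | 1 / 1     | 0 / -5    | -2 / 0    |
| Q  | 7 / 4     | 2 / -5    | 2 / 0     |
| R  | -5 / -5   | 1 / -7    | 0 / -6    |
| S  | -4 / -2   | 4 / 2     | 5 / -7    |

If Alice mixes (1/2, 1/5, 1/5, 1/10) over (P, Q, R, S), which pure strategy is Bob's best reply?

Compute Bob's expected payoff from each pure strategy against the given mix.
P: (1/2)·1 + (1/5)·4 + (1/5)·(-5) + (1/10)·(-2) = 1/10
Q: (1/2)·(-5) + (1/5)·(-5) + (1/5)·(-7) + (1/10)·2 = -47/10
R: (1/2)·0 + (1/5)·0 + (1/5)·(-6) + (1/10)·(-7) = -19/10
Highest expected payoff is 1/10, from P.

P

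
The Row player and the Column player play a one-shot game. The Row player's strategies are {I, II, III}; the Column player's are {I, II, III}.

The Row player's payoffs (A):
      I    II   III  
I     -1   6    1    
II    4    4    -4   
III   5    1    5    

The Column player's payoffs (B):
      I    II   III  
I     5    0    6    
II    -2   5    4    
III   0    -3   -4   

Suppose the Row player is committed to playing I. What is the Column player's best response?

With the Row player fixed at I, the Column player's payoffs are: I → 5, II → 0, III → 6.
The maximum is 6, achieved by III.

III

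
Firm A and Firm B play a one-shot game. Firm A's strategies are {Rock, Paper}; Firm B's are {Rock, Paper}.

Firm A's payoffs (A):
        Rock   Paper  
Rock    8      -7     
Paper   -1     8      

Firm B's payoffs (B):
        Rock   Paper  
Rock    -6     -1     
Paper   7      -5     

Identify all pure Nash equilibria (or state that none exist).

Check mutual best responses: a cell is a NE iff neither player can gain by unilaterally deviating.
Firm A's best responses — vs Rock: Rock (payoff 8); vs Paper: Paper (payoff 8).
Firm B's best responses — vs Rock: Paper (payoff -1); vs Paper: Rock (payoff 7).
No cell has both players best-responding. For instance, Firm A's best reply to Rock is Rock, but against Rock Firm B prefers Paper over Rock.

There is no pure-strategy Nash equilibrium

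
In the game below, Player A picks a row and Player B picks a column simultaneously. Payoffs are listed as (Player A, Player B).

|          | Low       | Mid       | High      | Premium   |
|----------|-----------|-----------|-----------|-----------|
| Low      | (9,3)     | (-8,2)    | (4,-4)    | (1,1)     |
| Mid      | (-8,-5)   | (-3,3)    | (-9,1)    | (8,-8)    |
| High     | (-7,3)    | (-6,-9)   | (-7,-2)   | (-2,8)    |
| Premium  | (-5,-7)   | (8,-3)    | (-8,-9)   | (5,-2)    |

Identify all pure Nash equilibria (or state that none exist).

(Low, Low)

Check mutual best responses: a cell is a NE iff neither player can gain by unilaterally deviating.
Player A's best responses — vs Low: Low (payoff 9); vs Mid: Premium (payoff 8); vs High: Low (payoff 4); vs Premium: Mid (payoff 8).
Player B's best responses — vs Low: Low (payoff 3); vs Mid: Mid (payoff 3); vs High: Premium (payoff 8); vs Premium: Premium (payoff -2).
The only mutual best response is (Low, Low); neither player gains by switching there.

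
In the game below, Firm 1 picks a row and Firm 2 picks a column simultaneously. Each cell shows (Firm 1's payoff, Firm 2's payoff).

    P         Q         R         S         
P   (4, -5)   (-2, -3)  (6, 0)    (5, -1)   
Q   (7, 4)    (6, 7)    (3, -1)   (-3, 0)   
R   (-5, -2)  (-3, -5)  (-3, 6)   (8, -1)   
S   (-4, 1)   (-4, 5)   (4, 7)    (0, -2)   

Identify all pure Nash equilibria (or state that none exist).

A profile is a Nash equilibrium when each player is best-responding to the other.
Firm 1's best responses — vs P: Q (payoff 7); vs Q: Q (payoff 6); vs R: P (payoff 6); vs S: R (payoff 8).
Firm 2's best responses — vs P: R (payoff 0); vs Q: Q (payoff 7); vs R: R (payoff 6); vs S: R (payoff 7).
Mutual best responses occur at (P, R) and (Q, Q); at each, neither player gains by switching.

(P, R) and (Q, Q)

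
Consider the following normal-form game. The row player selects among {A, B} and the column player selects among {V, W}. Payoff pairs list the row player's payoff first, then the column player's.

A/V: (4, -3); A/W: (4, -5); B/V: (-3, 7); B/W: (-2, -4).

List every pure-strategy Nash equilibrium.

(A, V)

A profile is a Nash equilibrium when each player is best-responding to the other.
The row player's best responses — vs V: A (payoff 4); vs W: A (payoff 4).
The column player's best responses — vs A: V (payoff -3); vs B: V (payoff 7).
The only mutual best response is (A, V); neither player gains by switching there.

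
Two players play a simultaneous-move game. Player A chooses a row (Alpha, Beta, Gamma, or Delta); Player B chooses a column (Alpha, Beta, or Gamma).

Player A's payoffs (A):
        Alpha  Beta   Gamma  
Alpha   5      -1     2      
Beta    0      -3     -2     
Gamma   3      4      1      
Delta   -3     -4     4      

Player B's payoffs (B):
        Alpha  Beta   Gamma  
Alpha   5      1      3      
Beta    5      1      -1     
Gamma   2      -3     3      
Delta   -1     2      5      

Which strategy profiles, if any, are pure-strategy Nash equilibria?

Check mutual best responses: a cell is a NE iff neither player can gain by unilaterally deviating.
Player A's best responses — vs Alpha: Alpha (payoff 5); vs Beta: Gamma (payoff 4); vs Gamma: Delta (payoff 4).
Player B's best responses — vs Alpha: Alpha (payoff 5); vs Beta: Alpha (payoff 5); vs Gamma: Gamma (payoff 3); vs Delta: Gamma (payoff 5).
Mutual best responses occur at (Alpha, Alpha) and (Delta, Gamma); at each, neither player gains by switching.

(Alpha, Alpha) and (Delta, Gamma)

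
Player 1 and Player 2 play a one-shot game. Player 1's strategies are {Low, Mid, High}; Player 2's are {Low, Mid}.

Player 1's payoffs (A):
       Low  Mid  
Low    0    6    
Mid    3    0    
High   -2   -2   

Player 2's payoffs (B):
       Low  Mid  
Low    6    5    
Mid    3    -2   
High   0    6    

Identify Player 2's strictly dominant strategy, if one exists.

A strategy is strictly dominant if it gives Player 2 a strictly higher payoff than every other strategy, against every choice by the opponent.
Low is not dominant: against High, Mid gives 6 > 0.
Mid is not dominant: against Low, Low gives 6 > 5.
No single strategy is best against every opponent action.

No strictly dominant strategy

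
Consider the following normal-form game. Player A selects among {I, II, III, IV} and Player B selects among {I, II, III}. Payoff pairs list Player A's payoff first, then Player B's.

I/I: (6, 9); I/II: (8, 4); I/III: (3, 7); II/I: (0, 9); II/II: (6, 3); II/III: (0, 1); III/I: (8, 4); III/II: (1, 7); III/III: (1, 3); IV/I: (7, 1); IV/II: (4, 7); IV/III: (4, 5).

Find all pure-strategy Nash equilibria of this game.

A profile is a Nash equilibrium when each player is best-responding to the other.
Player A's best responses — vs I: III (payoff 8); vs II: I (payoff 8); vs III: IV (payoff 4).
Player B's best responses — vs I: I (payoff 9); vs II: I (payoff 9); vs III: II (payoff 7); vs IV: II (payoff 7).
No cell has both players best-responding. For instance, Player A's best reply to I is III, but against III Player B prefers II over I.

No pure-strategy Nash equilibrium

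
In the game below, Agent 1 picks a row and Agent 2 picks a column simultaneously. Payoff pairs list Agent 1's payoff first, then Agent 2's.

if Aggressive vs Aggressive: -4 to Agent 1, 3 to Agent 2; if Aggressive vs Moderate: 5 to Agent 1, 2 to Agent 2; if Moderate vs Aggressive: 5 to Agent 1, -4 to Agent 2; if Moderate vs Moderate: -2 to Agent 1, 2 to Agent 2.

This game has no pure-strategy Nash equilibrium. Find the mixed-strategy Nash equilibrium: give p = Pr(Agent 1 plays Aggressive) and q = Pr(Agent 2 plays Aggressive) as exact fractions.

p = 6/7, q = 7/16

Each player's mixing probability is pinned down by making the *other* player indifferent.
Agent 2 indifferent between Aggressive and Moderate: p·3 + (1−p)·(-4) = p·2 + (1−p)·2 ⟹ (-4) + 7p = 2 + 0p ⟹ p = 6/7.
Agent 1 indifferent between Aggressive and Moderate: q·(-4) + (1−q)·5 = q·5 + (1−q)·(-2) ⟹ 5 + (-9)q = (-2) + 7q ⟹ q = 7/16.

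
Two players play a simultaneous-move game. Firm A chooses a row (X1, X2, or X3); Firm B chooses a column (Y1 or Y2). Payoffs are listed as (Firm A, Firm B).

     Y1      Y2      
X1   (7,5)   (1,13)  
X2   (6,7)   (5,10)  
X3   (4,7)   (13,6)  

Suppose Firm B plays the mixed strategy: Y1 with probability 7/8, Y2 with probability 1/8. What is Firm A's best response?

X1

Firm A's best reply maximizes expected payoff against the mix.
X1: (7/8)·7 + (1/8)·1 = 25/4
X2: (7/8)·6 + (1/8)·5 = 47/8
X3: (7/8)·4 + (1/8)·13 = 41/8
Highest expected payoff is 25/4, from X1.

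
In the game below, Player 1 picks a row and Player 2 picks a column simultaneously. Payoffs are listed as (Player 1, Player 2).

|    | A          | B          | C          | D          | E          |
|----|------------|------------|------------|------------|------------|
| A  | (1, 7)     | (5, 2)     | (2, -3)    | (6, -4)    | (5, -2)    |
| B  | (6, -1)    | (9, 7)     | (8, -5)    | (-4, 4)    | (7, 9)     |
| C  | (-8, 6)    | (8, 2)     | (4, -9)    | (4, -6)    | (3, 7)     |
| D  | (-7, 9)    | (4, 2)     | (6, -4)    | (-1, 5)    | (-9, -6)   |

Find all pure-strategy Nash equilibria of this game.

(B, E)

Find each player's best response to every opponent strategy; NE are the intersections.
Player 1's best responses — vs A: B (payoff 6); vs B: B (payoff 9); vs C: B (payoff 8); vs D: A (payoff 6); vs E: B (payoff 7).
Player 2's best responses — vs A: A (payoff 7); vs B: E (payoff 9); vs C: E (payoff 7); vs D: A (payoff 9).
The only mutual best response is (B, E); neither player gains by switching there.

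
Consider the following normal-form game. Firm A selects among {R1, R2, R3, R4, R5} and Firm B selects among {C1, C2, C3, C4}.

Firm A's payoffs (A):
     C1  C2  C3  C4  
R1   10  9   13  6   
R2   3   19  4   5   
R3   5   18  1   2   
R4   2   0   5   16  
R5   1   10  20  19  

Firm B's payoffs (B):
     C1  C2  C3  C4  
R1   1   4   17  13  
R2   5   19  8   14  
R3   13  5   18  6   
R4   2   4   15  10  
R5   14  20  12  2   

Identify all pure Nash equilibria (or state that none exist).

A profile is a Nash equilibrium when each player is best-responding to the other.
Firm A's best responses — vs C1: R1 (payoff 10); vs C2: R2 (payoff 19); vs C3: R5 (payoff 20); vs C4: R5 (payoff 19).
Firm B's best responses — vs R1: C3 (payoff 17); vs R2: C2 (payoff 19); vs R3: C3 (payoff 18); vs R4: C3 (payoff 15); vs R5: C2 (payoff 20).
The only mutual best response is (R2, C2); neither player gains by switching there.

(R2, C2)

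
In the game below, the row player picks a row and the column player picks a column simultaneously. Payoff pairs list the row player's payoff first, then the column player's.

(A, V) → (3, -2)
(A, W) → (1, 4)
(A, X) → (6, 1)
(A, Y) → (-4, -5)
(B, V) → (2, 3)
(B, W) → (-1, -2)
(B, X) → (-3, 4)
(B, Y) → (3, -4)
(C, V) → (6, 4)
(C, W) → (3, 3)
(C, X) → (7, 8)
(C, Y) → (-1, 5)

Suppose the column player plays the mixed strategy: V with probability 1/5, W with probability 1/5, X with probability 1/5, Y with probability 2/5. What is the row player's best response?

C

Compute the row player's expected payoff from each pure strategy against the given mix.
A: (1/5)·3 + (1/5)·1 + (1/5)·6 + (2/5)·(-4) = 2/5
B: (1/5)·2 + (1/5)·(-1) + (1/5)·(-3) + (2/5)·3 = 4/5
C: (1/5)·6 + (1/5)·3 + (1/5)·7 + (2/5)·(-1) = 14/5
Highest expected payoff is 14/5, from C.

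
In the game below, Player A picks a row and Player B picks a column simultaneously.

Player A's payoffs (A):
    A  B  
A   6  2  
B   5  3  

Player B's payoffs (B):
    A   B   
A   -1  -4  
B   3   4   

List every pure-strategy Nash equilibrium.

(A, A) and (B, B)

Check mutual best responses: a cell is a NE iff neither player can gain by unilaterally deviating.
Player A's best responses — vs A: A (payoff 6); vs B: B (payoff 3).
Player B's best responses — vs A: A (payoff -1); vs B: B (payoff 4).
Mutual best responses occur at (A, A) and (B, B); at each, neither player gains by switching.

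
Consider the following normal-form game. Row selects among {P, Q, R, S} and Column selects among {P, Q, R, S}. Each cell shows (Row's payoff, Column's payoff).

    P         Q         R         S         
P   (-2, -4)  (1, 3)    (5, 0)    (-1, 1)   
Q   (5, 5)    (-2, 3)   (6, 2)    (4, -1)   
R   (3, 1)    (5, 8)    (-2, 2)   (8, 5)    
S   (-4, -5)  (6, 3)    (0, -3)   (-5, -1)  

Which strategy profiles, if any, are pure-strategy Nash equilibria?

A profile is a Nash equilibrium when each player is best-responding to the other.
Row's best responses — vs P: Q (payoff 5); vs Q: S (payoff 6); vs R: Q (payoff 6); vs S: R (payoff 8).
Column's best responses — vs P: Q (payoff 3); vs Q: P (payoff 5); vs R: Q (payoff 8); vs S: Q (payoff 3).
Mutual best responses occur at (Q, P) and (S, Q); at each, neither player gains by switching.

(Q, P) and (S, Q)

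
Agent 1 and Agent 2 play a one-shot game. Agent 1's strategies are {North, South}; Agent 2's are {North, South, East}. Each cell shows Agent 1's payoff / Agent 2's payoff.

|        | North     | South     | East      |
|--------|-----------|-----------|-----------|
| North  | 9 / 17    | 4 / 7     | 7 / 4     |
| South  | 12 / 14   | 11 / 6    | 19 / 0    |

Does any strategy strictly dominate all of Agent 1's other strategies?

South

Check whether one of Agent 1's strategies beats all alternatives regardless of what the opponent does.
South strictly dominates: vs North: 12 > 9; vs South: 11 > 4; vs East: 19 > 7.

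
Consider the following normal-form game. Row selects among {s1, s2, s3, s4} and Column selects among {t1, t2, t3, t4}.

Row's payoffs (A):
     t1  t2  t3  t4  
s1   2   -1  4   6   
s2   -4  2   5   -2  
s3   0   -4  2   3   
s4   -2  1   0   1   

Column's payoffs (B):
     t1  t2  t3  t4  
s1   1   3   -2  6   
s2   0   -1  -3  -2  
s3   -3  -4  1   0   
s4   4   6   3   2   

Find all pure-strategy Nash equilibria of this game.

(s1, t4)

Check mutual best responses: a cell is a NE iff neither player can gain by unilaterally deviating.
Row's best responses — vs t1: s1 (payoff 2); vs t2: s2 (payoff 2); vs t3: s2 (payoff 5); vs t4: s1 (payoff 6).
Column's best responses — vs s1: t4 (payoff 6); vs s2: t1 (payoff 0); vs s3: t3 (payoff 1); vs s4: t2 (payoff 6).
The only mutual best response is (s1, t4); neither player gains by switching there.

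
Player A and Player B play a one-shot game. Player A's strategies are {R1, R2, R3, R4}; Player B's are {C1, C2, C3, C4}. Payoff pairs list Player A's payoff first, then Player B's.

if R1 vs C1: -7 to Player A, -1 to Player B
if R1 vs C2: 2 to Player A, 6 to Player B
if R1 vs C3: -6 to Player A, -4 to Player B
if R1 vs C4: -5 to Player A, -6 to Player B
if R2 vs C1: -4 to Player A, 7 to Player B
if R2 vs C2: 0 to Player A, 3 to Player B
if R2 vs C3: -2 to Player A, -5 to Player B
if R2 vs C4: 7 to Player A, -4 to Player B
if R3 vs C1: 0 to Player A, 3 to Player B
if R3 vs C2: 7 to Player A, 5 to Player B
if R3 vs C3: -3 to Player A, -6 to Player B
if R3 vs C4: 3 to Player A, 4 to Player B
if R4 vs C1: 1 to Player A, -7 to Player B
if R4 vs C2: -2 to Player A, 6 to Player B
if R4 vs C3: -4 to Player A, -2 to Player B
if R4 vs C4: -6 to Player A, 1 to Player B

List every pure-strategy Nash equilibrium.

(R3, C2)

Find each player's best response to every opponent strategy; NE are the intersections.
Player A's best responses — vs C1: R4 (payoff 1); vs C2: R3 (payoff 7); vs C3: R2 (payoff -2); vs C4: R2 (payoff 7).
Player B's best responses — vs R1: C2 (payoff 6); vs R2: C1 (payoff 7); vs R3: C2 (payoff 5); vs R4: C2 (payoff 6).
The only mutual best response is (R3, C2); neither player gains by switching there.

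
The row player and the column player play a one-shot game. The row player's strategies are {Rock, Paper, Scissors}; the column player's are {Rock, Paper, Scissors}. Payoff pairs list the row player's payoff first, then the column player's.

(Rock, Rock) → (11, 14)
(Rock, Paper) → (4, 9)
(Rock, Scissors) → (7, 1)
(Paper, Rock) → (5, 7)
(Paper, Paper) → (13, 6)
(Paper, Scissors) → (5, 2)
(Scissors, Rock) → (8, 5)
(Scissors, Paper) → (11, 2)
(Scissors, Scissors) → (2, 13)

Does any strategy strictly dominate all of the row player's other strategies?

A strategy is strictly dominant if it gives the row player a strictly higher payoff than every other strategy, against every choice by the opponent.
Rock is not dominant: against Paper, Paper gives 13 > 4.
Paper is not dominant: against Rock, Rock gives 11 > 5.
Scissors is not dominant: against Rock, Rock gives 11 > 8.
No single strategy is best against every opponent action.

None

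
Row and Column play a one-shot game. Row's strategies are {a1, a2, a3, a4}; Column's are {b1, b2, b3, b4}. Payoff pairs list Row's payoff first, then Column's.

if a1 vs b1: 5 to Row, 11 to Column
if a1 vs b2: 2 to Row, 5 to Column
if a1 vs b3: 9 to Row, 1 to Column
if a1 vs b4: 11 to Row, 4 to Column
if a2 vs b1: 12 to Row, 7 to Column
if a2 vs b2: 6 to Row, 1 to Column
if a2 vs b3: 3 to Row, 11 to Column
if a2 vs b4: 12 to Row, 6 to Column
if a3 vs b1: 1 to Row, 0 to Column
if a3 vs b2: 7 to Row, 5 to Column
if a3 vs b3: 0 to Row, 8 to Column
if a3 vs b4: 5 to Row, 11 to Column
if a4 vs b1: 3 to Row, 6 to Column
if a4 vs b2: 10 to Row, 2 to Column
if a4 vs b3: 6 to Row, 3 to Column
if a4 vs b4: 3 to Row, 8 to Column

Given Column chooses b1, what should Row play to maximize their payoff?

a2

With Column fixed at b1, Row's payoffs are: a1 → 5, a2 → 12, a3 → 1, a4 → 3.
The maximum is 12, achieved by a2.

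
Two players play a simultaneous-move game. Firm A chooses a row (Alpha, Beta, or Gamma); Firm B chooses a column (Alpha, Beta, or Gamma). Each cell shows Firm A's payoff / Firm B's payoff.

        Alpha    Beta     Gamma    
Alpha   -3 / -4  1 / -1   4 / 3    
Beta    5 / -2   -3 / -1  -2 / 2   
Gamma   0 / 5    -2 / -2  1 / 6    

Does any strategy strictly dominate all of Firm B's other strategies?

Gamma

A strategy is strictly dominant if it gives Firm B a strictly higher payoff than every other strategy, against every choice by the opponent.
Gamma strictly dominates: vs Alpha: 3 > each of {-4, -1}; vs Beta: 2 > each of {-2, -1}; vs Gamma: 6 > each of {5, -2}.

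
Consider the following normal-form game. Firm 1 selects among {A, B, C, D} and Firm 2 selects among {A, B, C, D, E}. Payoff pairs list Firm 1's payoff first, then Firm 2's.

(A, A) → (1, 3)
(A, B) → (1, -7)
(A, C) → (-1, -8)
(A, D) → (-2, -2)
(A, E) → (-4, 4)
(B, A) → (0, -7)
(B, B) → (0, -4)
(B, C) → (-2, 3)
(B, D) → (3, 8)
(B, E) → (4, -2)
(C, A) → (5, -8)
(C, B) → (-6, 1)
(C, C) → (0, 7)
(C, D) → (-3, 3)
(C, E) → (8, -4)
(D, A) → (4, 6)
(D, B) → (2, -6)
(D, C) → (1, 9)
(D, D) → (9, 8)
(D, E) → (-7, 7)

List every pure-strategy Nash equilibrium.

(D, C)

Find each player's best response to every opponent strategy; NE are the intersections.
Firm 1's best responses — vs A: C (payoff 5); vs B: D (payoff 2); vs C: D (payoff 1); vs D: D (payoff 9); vs E: C (payoff 8).
Firm 2's best responses — vs A: E (payoff 4); vs B: D (payoff 8); vs C: C (payoff 7); vs D: C (payoff 9).
The only mutual best response is (D, C); neither player gains by switching there.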